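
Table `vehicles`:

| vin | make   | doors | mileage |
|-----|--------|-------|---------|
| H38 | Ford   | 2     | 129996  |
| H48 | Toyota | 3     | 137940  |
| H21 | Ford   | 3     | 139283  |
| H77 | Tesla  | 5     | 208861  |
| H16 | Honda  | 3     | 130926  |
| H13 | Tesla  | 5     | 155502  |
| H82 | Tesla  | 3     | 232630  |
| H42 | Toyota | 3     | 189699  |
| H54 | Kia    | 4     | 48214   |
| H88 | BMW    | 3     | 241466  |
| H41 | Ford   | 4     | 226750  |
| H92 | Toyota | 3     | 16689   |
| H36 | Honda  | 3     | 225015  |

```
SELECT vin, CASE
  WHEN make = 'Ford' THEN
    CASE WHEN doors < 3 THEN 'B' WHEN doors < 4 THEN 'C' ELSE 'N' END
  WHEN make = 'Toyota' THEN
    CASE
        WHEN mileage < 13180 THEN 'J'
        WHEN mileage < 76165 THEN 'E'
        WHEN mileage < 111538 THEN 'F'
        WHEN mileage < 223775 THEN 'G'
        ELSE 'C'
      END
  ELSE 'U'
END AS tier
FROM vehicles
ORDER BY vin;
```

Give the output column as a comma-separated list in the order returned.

vin=H13: make='Tesla' → outer ELSE → U
vin=H16: make='Honda' → outer ELSE → U
vin=H21: make='Ford' → inner[doors < 4] → C
vin=H36: make='Honda' → outer ELSE → U
vin=H38: make='Ford' → inner[doors < 3] → B
vin=H41: make='Ford' → inner[ELSE] → N
vin=H42: make='Toyota' → inner[mileage < 223775] → G
vin=H48: make='Toyota' → inner[mileage < 223775] → G
vin=H54: make='Kia' → outer ELSE → U
vin=H77: make='Tesla' → outer ELSE → U
vin=H82: make='Tesla' → outer ELSE → U
vin=H88: make='BMW' → outer ELSE → U
vin=H92: make='Toyota' → inner[mileage < 76165] → E

U, U, C, U, B, N, G, G, U, U, U, U, E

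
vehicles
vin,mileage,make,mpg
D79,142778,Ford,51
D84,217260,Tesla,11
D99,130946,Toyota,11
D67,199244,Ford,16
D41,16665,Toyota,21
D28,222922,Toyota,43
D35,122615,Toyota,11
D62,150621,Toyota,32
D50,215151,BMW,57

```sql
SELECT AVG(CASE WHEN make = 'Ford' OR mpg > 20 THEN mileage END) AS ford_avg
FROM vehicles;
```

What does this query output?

vin=D79: ✓ → 142778
vin=D84: ✗
vin=D99: ✗
vin=D67: ✓ → 199244
vin=D41: ✓ → 16665
vin=D28: ✓ → 222922
vin=D35: ✗
vin=D62: ✓ → 150621
vin=D50: ✓ → 215151
ford_avg = (142778 + 199244 + 16665 + 222922 + 150621 + 215151) / 6 = 157896.8333333333

157896.8333333333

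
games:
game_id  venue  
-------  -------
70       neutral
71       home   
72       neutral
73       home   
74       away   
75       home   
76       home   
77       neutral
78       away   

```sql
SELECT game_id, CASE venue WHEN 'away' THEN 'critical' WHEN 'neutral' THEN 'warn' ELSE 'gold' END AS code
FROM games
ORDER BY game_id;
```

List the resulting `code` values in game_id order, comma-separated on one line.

game_id=70: venue='neutral' → warn
game_id=71: ELSE → gold
game_id=72: venue='neutral' → warn
game_id=73: ELSE → gold
game_id=74: venue='away' → critical
game_id=75: ELSE → gold
game_id=76: ELSE → gold
game_id=77: venue='neutral' → warn
game_id=78: venue='away' → critical

warn, gold, warn, gold, critical, gold, gold, warn, critical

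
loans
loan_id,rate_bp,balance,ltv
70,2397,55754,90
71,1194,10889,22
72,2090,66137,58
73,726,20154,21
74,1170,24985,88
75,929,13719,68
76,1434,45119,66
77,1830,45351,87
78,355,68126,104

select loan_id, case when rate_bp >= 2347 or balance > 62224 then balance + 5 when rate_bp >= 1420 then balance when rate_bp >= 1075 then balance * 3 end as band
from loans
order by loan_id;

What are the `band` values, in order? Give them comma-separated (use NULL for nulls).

55759, 32667, 66142, NULL, 74955, NULL, 45119, 45351, 68131

loan_id=70: rate_bp >= 2347 or balance > 62224 → 55759
loan_id=71: rate_bp >= 1075 → 32667
loan_id=72: rate_bp >= 2347 or balance > 62224 → 66142
loan_id=73: (no match → NULL) → NULL
loan_id=74: rate_bp >= 1075 → 74955
loan_id=75: (no match → NULL) → NULL
loan_id=76: rate_bp >= 1420 → 45119
loan_id=77: rate_bp >= 1420 → 45351
loan_id=78: rate_bp >= 2347 or balance > 62224 → 68131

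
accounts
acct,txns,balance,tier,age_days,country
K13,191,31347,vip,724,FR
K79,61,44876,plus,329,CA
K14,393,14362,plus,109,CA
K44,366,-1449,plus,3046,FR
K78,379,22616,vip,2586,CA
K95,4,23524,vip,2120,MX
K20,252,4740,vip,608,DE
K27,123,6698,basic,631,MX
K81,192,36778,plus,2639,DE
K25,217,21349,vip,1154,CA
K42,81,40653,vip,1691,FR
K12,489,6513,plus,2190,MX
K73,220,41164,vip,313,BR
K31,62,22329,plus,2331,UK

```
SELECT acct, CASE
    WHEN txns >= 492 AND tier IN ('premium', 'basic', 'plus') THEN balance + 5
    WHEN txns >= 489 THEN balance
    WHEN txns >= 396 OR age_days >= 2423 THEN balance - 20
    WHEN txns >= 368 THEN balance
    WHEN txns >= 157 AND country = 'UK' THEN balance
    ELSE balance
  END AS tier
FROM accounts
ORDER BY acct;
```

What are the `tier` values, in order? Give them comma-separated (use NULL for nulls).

acct=K12: txns >= 489 → 6513
acct=K13: ELSE → 31347
acct=K14: txns >= 368 → 14362
acct=K20: ELSE → 4740
acct=K25: ELSE → 21349
acct=K27: ELSE → 6698
acct=K31: ELSE → 22329
acct=K42: ELSE → 40653
acct=K44: txns >= 396 OR age_days >= 2423 → -1469
acct=K73: ELSE → 41164
acct=K78: txns >= 396 OR age_days >= 2423 → 22596
acct=K79: ELSE → 44876
acct=K81: txns >= 396 OR age_days >= 2423 → 36758
acct=K95: ELSE → 23524

6513, 31347, 14362, 4740, 21349, 6698, 22329, 40653, -1469, 41164, 22596, 44876, 36758, 23524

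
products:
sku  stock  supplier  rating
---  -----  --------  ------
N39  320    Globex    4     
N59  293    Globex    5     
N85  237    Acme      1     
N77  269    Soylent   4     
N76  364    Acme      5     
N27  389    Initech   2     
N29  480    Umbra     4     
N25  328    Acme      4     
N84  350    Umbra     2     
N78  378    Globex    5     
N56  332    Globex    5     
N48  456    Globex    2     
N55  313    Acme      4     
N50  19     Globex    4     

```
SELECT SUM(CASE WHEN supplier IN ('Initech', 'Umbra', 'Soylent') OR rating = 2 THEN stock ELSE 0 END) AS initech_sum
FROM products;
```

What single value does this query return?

1944

sku=N39: ✗
sku=N59: ✗
sku=N85: ✗
sku=N77: ✓ → 269
sku=N76: ✗
sku=N27: ✓ → 389
sku=N29: ✓ → 480
sku=N25: ✗
sku=N84: ✓ → 350
sku=N78: ✗
sku=N56: ✗
sku=N48: ✓ → 456
sku=N55: ✗
sku=N50: ✗
initech_sum = 269 + 389 + 480 + 350 + 456 = 1944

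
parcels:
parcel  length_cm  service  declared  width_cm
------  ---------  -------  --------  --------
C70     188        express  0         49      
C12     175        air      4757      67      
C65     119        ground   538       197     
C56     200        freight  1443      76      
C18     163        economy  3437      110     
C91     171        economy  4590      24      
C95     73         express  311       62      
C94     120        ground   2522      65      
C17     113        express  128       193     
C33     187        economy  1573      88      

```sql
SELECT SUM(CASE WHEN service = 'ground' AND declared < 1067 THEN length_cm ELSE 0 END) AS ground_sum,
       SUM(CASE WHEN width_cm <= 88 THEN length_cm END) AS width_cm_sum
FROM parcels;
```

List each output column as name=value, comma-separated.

ground_sum=119, width_cm_sum=1114

[ground_sum: service = 'ground' AND declared < 1067]
parcel=C70: ✗
parcel=C12: ✗
parcel=C65: ✓ → 119
parcel=C56: ✗
parcel=C18: ✗
parcel=C91: ✗
parcel=C95: ✗
parcel=C94: ✗
parcel=C17: ✗
parcel=C33: ✗
ground_sum = 119
—
[width_cm_sum: width_cm <= 88]
parcel=C70: ✓ → 188
parcel=C12: ✓ → 175
parcel=C65: ✗
parcel=C56: ✓ → 200
parcel=C18: ✗
parcel=C91: ✓ → 171
parcel=C95: ✓ → 73
parcel=C94: ✓ → 120
parcel=C17: ✗
parcel=C33: ✓ → 187
width_cm_sum = 188 + 175 + 200 + 171 + 73 + 120 + 187 = 1114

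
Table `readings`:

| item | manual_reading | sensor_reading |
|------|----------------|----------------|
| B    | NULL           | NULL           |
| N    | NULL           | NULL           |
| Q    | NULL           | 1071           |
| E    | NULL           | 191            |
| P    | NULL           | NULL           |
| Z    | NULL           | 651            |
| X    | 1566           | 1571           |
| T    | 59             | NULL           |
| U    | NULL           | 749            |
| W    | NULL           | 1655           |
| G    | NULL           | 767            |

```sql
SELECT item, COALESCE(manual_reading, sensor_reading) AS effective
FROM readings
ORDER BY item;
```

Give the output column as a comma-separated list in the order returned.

item=B: manual_reading=NULL, sensor_reading=NULL (all NULL) → NULL
item=E: manual_reading=NULL, sensor_reading=191 → 191
item=G: manual_reading=NULL, sensor_reading=767 → 767
item=N: manual_reading=NULL, sensor_reading=NULL (all NULL) → NULL
item=P: manual_reading=NULL, sensor_reading=NULL (all NULL) → NULL
item=Q: manual_reading=NULL, sensor_reading=1071 → 1071
item=T: manual_reading=59 → 59
item=U: manual_reading=NULL, sensor_reading=749 → 749
item=W: manual_reading=NULL, sensor_reading=1655 → 1655
item=X: manual_reading=1566 → 1566
item=Z: manual_reading=NULL, sensor_reading=651 → 651

NULL, 191, 767, NULL, NULL, 1071, 59, 749, 1655, 1566, 651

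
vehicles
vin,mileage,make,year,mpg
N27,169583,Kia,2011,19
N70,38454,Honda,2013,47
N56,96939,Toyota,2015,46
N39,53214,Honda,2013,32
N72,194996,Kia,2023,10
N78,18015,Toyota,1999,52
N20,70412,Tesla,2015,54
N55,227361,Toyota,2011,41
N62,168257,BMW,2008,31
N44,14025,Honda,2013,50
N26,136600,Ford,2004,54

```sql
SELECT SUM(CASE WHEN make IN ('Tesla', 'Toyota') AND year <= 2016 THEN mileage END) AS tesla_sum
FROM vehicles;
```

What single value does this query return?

vin=N27: ✗
vin=N70: ✗
vin=N56: ✓ → 96939
vin=N39: ✗
vin=N72: ✗
vin=N78: ✓ → 18015
vin=N20: ✓ → 70412
vin=N55: ✓ → 227361
vin=N62: ✗
vin=N44: ✗
vin=N26: ✗
tesla_sum = 96939 + 18015 + 70412 + 227361 = 412727

412727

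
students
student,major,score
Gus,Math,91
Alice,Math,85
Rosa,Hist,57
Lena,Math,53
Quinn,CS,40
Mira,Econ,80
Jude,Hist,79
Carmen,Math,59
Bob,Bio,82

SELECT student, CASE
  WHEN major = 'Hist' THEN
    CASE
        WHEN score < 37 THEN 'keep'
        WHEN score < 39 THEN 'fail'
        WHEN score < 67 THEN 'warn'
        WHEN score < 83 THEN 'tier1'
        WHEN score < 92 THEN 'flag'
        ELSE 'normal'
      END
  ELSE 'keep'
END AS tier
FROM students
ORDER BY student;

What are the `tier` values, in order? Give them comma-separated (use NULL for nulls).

student=Alice: major='Math' → outer ELSE → keep
student=Bob: major='Bio' → outer ELSE → keep
student=Carmen: major='Math' → outer ELSE → keep
student=Gus: major='Math' → outer ELSE → keep
student=Jude: major='Hist' → inner[score < 83] → tier1
student=Lena: major='Math' → outer ELSE → keep
student=Mira: major='Econ' → outer ELSE → keep
student=Quinn: major='CS' → outer ELSE → keep
student=Rosa: major='Hist' → inner[score < 67] → warn

keep, keep, keep, keep, tier1, keep, keep, keep, warn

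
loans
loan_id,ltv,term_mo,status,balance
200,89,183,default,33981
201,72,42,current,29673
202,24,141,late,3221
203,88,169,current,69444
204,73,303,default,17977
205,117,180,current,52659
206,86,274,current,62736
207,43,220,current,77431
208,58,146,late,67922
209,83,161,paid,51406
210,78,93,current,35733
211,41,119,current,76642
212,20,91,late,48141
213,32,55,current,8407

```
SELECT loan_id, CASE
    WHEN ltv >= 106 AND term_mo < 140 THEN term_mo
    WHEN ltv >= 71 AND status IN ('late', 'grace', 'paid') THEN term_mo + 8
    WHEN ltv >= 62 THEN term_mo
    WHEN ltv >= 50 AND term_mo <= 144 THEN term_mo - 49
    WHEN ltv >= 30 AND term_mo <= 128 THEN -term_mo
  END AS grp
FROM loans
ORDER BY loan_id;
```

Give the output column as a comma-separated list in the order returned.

183, 42, NULL, 169, 303, 180, 274, NULL, NULL, 169, 93, -119, NULL, -55

loan_id=200: ltv >= 62 → 183
loan_id=201: ltv >= 62 → 42
loan_id=202: (no match → NULL) → NULL
loan_id=203: ltv >= 62 → 169
loan_id=204: ltv >= 62 → 303
loan_id=205: ltv >= 62 → 180
loan_id=206: ltv >= 62 → 274
loan_id=207: (no match → NULL) → NULL
loan_id=208: (no match → NULL) → NULL
loan_id=209: ltv >= 71 AND status IN ('late', 'grace', 'paid') → 169
loan_id=210: ltv >= 62 → 93
loan_id=211: ltv >= 30 AND term_mo <= 128 → -119
loan_id=212: (no match → NULL) → NULL
loan_id=213: ltv >= 30 AND term_mo <= 128 → -55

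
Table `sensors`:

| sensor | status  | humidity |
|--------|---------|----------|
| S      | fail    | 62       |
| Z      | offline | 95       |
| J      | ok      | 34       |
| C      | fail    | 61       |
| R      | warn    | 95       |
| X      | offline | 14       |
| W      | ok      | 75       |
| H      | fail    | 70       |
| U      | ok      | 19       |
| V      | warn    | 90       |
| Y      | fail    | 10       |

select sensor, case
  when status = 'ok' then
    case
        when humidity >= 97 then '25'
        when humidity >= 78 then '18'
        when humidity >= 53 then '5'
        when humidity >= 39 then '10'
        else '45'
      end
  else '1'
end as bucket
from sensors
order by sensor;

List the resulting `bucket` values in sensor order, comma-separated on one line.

1, 1, 45, 1, 1, 45, 1, 5, 1, 1, 1

sensor=C: status='fail' → outer ELSE → 1
sensor=H: status='fail' → outer ELSE → 1
sensor=J: status='ok' → inner[ELSE] → 45
sensor=R: status='warn' → outer ELSE → 1
sensor=S: status='fail' → outer ELSE → 1
sensor=U: status='ok' → inner[ELSE] → 45
sensor=V: status='warn' → outer ELSE → 1
sensor=W: status='ok' → inner[humidity >= 53] → 5
sensor=X: status='offline' → outer ELSE → 1
sensor=Y: status='fail' → outer ELSE → 1
sensor=Z: status='offline' → outer ELSE → 1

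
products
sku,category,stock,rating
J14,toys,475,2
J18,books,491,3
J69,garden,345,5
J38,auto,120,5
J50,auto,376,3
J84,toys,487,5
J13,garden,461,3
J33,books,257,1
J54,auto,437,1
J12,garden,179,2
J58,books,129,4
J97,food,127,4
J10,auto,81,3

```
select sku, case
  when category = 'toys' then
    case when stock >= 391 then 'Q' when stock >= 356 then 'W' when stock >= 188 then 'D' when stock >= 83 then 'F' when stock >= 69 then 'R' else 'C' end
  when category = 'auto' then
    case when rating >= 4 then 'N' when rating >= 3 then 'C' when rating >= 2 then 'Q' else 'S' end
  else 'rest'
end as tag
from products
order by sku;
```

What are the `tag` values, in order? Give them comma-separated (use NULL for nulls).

C, rest, rest, Q, rest, rest, N, C, S, rest, rest, Q, rest

sku=J10: category='auto' → inner[rating >= 3] → C
sku=J12: category='garden' → outer ELSE → rest
sku=J13: category='garden' → outer ELSE → rest
sku=J14: category='toys' → inner[stock >= 391] → Q
sku=J18: category='books' → outer ELSE → rest
sku=J33: category='books' → outer ELSE → rest
sku=J38: category='auto' → inner[rating >= 4] → N
sku=J50: category='auto' → inner[rating >= 3] → C
sku=J54: category='auto' → inner[ELSE] → S
sku=J58: category='books' → outer ELSE → rest
sku=J69: category='garden' → outer ELSE → rest
sku=J84: category='toys' → inner[stock >= 391] → Q
sku=J97: category='food' → outer ELSE → rest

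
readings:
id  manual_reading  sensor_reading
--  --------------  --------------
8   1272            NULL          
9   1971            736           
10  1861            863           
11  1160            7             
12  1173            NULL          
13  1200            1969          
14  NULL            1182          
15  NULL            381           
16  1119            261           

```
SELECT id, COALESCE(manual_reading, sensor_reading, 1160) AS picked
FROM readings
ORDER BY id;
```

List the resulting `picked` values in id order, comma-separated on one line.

id=8: manual_reading=1272 → 1272
id=9: manual_reading=1971 → 1971
id=10: manual_reading=1861 → 1861
id=11: manual_reading=1160 → 1160
id=12: manual_reading=1173 → 1173
id=13: manual_reading=1200 → 1200
id=14: manual_reading=NULL, sensor_reading=1182 → 1182
id=15: manual_reading=NULL, sensor_reading=381 → 381
id=16: manual_reading=1119 → 1119

1272, 1971, 1861, 1160, 1173, 1200, 1182, 381, 1119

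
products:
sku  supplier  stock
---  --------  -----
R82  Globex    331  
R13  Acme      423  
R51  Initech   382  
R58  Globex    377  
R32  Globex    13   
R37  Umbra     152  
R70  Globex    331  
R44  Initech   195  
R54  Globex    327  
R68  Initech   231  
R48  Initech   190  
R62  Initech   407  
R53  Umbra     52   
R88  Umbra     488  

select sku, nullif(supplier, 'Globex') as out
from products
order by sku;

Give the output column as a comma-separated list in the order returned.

Acme, NULL, Umbra, Initech, Initech, Initech, Umbra, NULL, NULL, Initech, Initech, NULL, NULL, Umbra

sku=R13: supplier=Acme vs Globex: differ → Acme
sku=R32: supplier=Globex vs Globex: equal → NULL
sku=R37: supplier=Umbra vs Globex: differ → Umbra
sku=R44: supplier=Initech vs Globex: differ → Initech
sku=R48: supplier=Initech vs Globex: differ → Initech
sku=R51: supplier=Initech vs Globex: differ → Initech
sku=R53: supplier=Umbra vs Globex: differ → Umbra
sku=R54: supplier=Globex vs Globex: equal → NULL
sku=R58: supplier=Globex vs Globex: equal → NULL
sku=R62: supplier=Initech vs Globex: differ → Initech
sku=R68: supplier=Initech vs Globex: differ → Initech
sku=R70: supplier=Globex vs Globex: equal → NULL
sku=R82: supplier=Globex vs Globex: equal → NULL
sku=R88: supplier=Umbra vs Globex: differ → Umbra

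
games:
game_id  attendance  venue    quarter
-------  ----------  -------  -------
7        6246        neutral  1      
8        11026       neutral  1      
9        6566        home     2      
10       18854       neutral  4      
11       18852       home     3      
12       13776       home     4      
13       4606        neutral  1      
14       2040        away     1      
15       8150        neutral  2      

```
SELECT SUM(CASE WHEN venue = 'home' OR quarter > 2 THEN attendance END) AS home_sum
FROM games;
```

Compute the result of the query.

game_id=7: ✗
game_id=8: ✗
game_id=9: ✓ → 6566
game_id=10: ✓ → 18854
game_id=11: ✓ → 18852
game_id=12: ✓ → 13776
game_id=13: ✗
game_id=14: ✗
game_id=15: ✗
home_sum = 6566 + 18854 + 18852 + 13776 = 58048

58048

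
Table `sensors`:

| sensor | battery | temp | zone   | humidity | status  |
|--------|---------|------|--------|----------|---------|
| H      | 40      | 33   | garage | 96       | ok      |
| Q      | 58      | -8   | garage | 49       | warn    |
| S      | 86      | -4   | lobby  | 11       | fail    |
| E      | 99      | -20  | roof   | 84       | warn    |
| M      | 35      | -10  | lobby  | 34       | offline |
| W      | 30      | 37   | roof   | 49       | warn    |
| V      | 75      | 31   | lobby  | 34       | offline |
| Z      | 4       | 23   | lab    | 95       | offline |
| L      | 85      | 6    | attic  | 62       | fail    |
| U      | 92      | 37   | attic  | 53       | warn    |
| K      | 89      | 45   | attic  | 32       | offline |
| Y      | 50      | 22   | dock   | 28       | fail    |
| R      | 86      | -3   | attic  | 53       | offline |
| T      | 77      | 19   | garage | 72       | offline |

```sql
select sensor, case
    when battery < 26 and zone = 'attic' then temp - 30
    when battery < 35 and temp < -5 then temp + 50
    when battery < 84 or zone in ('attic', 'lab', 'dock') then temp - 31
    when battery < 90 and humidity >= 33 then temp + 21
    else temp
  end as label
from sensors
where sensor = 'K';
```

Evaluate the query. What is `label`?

14

sensor = K: battery=89, temp=45, zone=attic, humidity=32, status=offline.
battery < 26 and zone = 'attic' → false
battery < 35 and temp < -5 → false
battery < 84 or zone in ('attic', 'lab', 'dock') → true → 14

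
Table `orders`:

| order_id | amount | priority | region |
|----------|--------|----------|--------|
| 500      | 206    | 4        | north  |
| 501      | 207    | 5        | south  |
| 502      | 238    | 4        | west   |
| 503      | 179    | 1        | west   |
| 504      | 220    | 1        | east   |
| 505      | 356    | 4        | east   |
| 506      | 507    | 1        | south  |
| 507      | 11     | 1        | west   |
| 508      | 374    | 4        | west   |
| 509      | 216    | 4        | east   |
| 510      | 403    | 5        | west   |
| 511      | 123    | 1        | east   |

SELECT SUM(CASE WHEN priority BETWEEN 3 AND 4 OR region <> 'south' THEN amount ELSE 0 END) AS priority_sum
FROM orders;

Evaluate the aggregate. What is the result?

order_id=500: ✓ → 206
order_id=501: ✗
order_id=502: ✓ → 238
order_id=503: ✓ → 179
order_id=504: ✓ → 220
order_id=505: ✓ → 356
order_id=506: ✗
order_id=507: ✓ → 11
order_id=508: ✓ → 374
order_id=509: ✓ → 216
order_id=510: ✓ → 403
order_id=511: ✓ → 123
priority_sum = 206 + 238 + 179 + 220 + 356 + 11 + 374 + 216 + 403 + 123 = 2326

2326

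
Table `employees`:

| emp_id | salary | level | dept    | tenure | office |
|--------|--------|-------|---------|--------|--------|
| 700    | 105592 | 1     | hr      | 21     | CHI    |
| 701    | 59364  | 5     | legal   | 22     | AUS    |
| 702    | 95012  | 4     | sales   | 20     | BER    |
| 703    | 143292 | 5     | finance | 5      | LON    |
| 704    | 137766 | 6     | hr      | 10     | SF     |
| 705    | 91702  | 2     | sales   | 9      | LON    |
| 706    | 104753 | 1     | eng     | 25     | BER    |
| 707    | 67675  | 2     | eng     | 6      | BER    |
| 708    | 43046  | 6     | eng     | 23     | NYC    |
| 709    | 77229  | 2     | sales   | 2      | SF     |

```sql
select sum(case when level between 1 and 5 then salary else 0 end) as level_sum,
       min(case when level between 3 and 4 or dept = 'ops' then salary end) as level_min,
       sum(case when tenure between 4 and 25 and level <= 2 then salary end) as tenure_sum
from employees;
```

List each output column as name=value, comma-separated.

level_sum=744619, level_min=95012, tenure_sum=369722

[level_sum: level between 1 and 5]
emp_id=700: ✓ → 105592
emp_id=701: ✓ → 59364
emp_id=702: ✓ → 95012
emp_id=703: ✓ → 143292
emp_id=704: ✗
emp_id=705: ✓ → 91702
emp_id=706: ✓ → 104753
emp_id=707: ✓ → 67675
emp_id=708: ✗
emp_id=709: ✓ → 77229
level_sum = 105592 + 59364 + 95012 + 143292 + 91702 + 104753 + 67675 + 77229 = 744619
—
[level_min: level between 3 and 4 or dept = 'ops']
emp_id=700: ✗
emp_id=701: ✗
emp_id=702: ✓ → 95012
emp_id=703: ✗
emp_id=704: ✗
emp_id=705: ✗
emp_id=706: ✗
emp_id=707: ✗
emp_id=708: ✗
emp_id=709: ✗
level_min = MIN(95012) = 95012
—
[tenure_sum: tenure between 4 and 25 and level <= 2]
emp_id=700: ✓ → 105592
emp_id=701: ✗
emp_id=702: ✗
emp_id=703: ✗
emp_id=704: ✗
emp_id=705: ✓ → 91702
emp_id=706: ✓ → 104753
emp_id=707: ✓ → 67675
emp_id=708: ✗
emp_id=709: ✗
tenure_sum = 105592 + 91702 + 104753 + 67675 = 369722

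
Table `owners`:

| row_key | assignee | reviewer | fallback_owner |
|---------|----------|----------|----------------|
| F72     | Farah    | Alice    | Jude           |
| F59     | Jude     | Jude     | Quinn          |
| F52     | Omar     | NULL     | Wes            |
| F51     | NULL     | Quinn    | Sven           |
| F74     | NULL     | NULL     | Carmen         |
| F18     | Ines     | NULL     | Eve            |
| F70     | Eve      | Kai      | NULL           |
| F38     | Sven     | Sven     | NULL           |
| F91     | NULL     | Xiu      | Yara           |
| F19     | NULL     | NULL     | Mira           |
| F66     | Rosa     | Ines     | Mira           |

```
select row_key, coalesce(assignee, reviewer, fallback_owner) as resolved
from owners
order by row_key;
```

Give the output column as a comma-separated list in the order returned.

row_key=F18: assignee=Ines → Ines
row_key=F19: assignee=NULL, reviewer=NULL, fallback_owner=Mira → Mira
row_key=F38: assignee=Sven → Sven
row_key=F51: assignee=NULL, reviewer=Quinn → Quinn
row_key=F52: assignee=Omar → Omar
row_key=F59: assignee=Jude → Jude
row_key=F66: assignee=Rosa → Rosa
row_key=F70: assignee=Eve → Eve
row_key=F72: assignee=Farah → Farah
row_key=F74: assignee=NULL, reviewer=NULL, fallback_owner=Carmen → Carmen
row_key=F91: assignee=NULL, reviewer=Xiu → Xiu

Ines, Mira, Sven, Quinn, Omar, Jude, Rosa, Eve, Farah, Carmen, Xiu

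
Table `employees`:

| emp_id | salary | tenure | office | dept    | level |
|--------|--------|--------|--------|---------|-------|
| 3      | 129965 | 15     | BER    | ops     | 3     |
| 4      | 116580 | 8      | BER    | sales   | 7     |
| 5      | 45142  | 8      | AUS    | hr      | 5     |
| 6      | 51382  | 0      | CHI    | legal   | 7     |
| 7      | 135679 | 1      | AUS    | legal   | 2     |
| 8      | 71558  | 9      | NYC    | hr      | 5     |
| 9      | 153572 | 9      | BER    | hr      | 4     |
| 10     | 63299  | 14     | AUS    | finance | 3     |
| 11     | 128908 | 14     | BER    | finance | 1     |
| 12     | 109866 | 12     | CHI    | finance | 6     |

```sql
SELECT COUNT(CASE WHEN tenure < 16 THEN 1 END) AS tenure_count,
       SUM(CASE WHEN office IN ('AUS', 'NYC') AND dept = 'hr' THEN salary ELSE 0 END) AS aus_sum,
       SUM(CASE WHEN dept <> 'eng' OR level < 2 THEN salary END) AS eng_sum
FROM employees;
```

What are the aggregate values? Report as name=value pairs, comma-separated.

[tenure_count: tenure < 16]
emp_id=3: ✓ → 1
emp_id=4: ✓ → 1
emp_id=5: ✓ → 1
emp_id=6: ✓ → 1
emp_id=7: ✓ → 1
emp_id=8: ✓ → 1
emp_id=9: ✓ → 1
emp_id=10: ✓ → 1
emp_id=11: ✓ → 1
emp_id=12: ✓ → 1
tenure_count = COUNT(1, 1, 1, 1, 1, 1, 1, 1, 1, 1) = 10
—
[aus_sum: office IN ('AUS', 'NYC') AND dept = 'hr']
emp_id=3: ✗
emp_id=4: ✗
emp_id=5: ✓ → 45142
emp_id=6: ✗
emp_id=7: ✗
emp_id=8: ✓ → 71558
emp_id=9: ✗
emp_id=10: ✗
emp_id=11: ✗
emp_id=12: ✗
aus_sum = 45142 + 71558 = 116700
—
[eng_sum: dept <> 'eng' OR level < 2]
emp_id=3: ✓ → 129965
emp_id=4: ✓ → 116580
emp_id=5: ✓ → 45142
emp_id=6: ✓ → 51382
emp_id=7: ✓ → 135679
emp_id=8: ✓ → 71558
emp_id=9: ✓ → 153572
emp_id=10: ✓ → 63299
emp_id=11: ✓ → 128908
emp_id=12: ✓ → 109866
eng_sum = 129965 + 116580 + 45142 + 51382 + 135679 + 71558 + 153572 + 63299 + 128908 + 109866 = 1005951

tenure_count=10, aus_sum=116700, eng_sum=1005951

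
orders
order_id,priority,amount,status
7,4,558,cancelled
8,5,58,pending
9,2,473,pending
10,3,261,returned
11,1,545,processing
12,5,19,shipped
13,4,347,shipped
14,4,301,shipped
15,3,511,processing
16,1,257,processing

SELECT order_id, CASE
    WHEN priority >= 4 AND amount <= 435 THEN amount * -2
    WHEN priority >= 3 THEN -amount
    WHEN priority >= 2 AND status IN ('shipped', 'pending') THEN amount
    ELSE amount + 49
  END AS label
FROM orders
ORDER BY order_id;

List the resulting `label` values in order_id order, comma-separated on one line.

order_id=7: priority >= 3 → -558
order_id=8: priority >= 4 AND amount <= 435 → -116
order_id=9: priority >= 2 AND status IN ('shipped', 'pending') → 473
order_id=10: priority >= 3 → -261
order_id=11: ELSE → 594
order_id=12: priority >= 4 AND amount <= 435 → -38
order_id=13: priority >= 4 AND amount <= 435 → -694
order_id=14: priority >= 4 AND amount <= 435 → -602
order_id=15: priority >= 3 → -511
order_id=16: ELSE → 306

-558, -116, 473, -261, 594, -38, -694, -602, -511, 306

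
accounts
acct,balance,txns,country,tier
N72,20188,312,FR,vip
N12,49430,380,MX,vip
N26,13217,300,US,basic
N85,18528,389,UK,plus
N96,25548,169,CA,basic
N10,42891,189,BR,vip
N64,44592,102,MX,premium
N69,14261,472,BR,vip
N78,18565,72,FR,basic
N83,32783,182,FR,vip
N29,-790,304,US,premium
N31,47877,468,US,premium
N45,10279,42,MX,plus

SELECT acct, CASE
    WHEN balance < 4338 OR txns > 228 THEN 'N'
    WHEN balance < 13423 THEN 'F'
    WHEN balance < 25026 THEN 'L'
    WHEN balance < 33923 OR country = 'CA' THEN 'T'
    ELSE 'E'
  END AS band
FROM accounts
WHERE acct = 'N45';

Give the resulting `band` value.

F

acct = N45: balance=10279, txns=42, country=MX, tier=plus.
balance < 4338 OR txns > 228 → false
balance < 13423 → true → F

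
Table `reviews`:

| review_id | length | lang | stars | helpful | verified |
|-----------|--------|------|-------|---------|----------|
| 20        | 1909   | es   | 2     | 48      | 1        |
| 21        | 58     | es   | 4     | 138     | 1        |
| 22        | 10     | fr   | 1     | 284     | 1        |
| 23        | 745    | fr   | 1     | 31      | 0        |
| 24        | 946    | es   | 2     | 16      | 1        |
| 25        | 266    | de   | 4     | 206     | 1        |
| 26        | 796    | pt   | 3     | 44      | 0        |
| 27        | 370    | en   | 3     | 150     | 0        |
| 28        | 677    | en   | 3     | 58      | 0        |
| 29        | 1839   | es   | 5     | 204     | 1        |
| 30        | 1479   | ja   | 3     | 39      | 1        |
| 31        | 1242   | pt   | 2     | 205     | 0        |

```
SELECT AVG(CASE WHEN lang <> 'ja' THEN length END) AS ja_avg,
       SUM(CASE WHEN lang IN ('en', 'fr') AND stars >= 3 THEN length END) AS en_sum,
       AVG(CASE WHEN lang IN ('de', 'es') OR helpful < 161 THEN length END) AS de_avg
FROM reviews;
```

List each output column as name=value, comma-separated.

[ja_avg: lang <> 'ja']
review_id=20: ✓ → 1909
review_id=21: ✓ → 58
review_id=22: ✓ → 10
review_id=23: ✓ → 745
review_id=24: ✓ → 946
review_id=25: ✓ → 266
review_id=26: ✓ → 796
review_id=27: ✓ → 370
review_id=28: ✓ → 677
review_id=29: ✓ → 1839
review_id=30: ✗
review_id=31: ✓ → 1242
ja_avg = (1909 + 58 + 10 + 745 + 946 + 266 + 796 + 370 + 677 + 1839 + 1242) / 11 = 805.2727272727
—
[en_sum: lang IN ('en', 'fr') AND stars >= 3]
review_id=20: ✗
review_id=21: ✗
review_id=22: ✗
review_id=23: ✗
review_id=24: ✗
review_id=25: ✗
review_id=26: ✗
review_id=27: ✓ → 370
review_id=28: ✓ → 677
review_id=29: ✗
review_id=30: ✗
review_id=31: ✗
en_sum = 370 + 677 = 1047
—
[de_avg: lang IN ('de', 'es') OR helpful < 161]
review_id=20: ✓ → 1909
review_id=21: ✓ → 58
review_id=22: ✗
review_id=23: ✓ → 745
review_id=24: ✓ → 946
review_id=25: ✓ → 266
review_id=26: ✓ → 796
review_id=27: ✓ → 370
review_id=28: ✓ → 677
review_id=29: ✓ → 1839
review_id=30: ✓ → 1479
review_id=31: ✗
de_avg = (1909 + 58 + 745 + 946 + 266 + 796 + 370 + 677 + 1839 + 1479) / 10 = 908.5

ja_avg=805.2727272727, en_sum=1047, de_avg=908.5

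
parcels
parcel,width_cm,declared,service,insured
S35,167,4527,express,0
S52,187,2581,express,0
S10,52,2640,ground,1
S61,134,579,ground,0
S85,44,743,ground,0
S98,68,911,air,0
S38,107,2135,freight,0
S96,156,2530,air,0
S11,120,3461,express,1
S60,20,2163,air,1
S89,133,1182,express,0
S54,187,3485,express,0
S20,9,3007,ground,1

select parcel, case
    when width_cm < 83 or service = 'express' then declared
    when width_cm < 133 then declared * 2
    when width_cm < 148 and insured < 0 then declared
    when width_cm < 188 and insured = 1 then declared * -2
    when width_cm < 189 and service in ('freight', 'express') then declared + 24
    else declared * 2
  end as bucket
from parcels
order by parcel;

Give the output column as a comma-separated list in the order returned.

parcel=S10: width_cm < 83 or service = 'express' → 2640
parcel=S11: width_cm < 83 or service = 'express' → 3461
parcel=S20: width_cm < 83 or service = 'express' → 3007
parcel=S35: width_cm < 83 or service = 'express' → 4527
parcel=S38: width_cm < 133 → 4270
parcel=S52: width_cm < 83 or service = 'express' → 2581
parcel=S54: width_cm < 83 or service = 'express' → 3485
parcel=S60: width_cm < 83 or service = 'express' → 2163
parcel=S61: ELSE → 1158
parcel=S85: width_cm < 83 or service = 'express' → 743
parcel=S89: width_cm < 83 or service = 'express' → 1182
parcel=S96: ELSE → 5060
parcel=S98: width_cm < 83 or service = 'express' → 911

2640, 3461, 3007, 4527, 4270, 2581, 3485, 2163, 1158, 743, 1182, 5060, 911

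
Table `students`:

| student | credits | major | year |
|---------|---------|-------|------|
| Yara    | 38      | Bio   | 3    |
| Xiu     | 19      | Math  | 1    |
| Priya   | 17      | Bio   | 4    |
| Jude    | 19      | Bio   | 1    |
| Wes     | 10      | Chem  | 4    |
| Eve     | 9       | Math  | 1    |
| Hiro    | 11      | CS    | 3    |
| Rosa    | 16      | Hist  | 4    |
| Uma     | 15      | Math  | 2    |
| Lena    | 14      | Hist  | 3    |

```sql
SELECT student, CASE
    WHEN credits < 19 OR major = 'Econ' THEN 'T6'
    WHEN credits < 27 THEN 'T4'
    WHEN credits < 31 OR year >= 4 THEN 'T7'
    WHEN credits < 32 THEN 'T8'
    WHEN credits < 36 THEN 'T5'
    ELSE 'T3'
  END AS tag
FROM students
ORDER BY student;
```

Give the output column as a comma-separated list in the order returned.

student=Eve: credits < 19 OR major = 'Econ' → T6
student=Hiro: credits < 19 OR major = 'Econ' → T6
student=Jude: credits < 27 → T4
student=Lena: credits < 19 OR major = 'Econ' → T6
student=Priya: credits < 19 OR major = 'Econ' → T6
student=Rosa: credits < 19 OR major = 'Econ' → T6
student=Uma: credits < 19 OR major = 'Econ' → T6
student=Wes: credits < 19 OR major = 'Econ' → T6
student=Xiu: credits < 27 → T4
student=Yara: ELSE → T3

T6, T6, T4, T6, T6, T6, T6, T6, T4, T3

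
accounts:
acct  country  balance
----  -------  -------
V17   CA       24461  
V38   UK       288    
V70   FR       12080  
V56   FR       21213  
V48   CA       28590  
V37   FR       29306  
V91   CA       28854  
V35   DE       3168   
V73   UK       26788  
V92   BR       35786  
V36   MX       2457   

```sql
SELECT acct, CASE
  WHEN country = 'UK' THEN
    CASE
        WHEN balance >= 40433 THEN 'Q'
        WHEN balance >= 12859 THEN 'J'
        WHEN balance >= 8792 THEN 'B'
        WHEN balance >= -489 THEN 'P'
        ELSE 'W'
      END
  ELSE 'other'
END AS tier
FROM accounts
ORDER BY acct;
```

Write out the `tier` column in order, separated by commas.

other, other, other, other, P, other, other, other, J, other, other

acct=V17: country='CA' → outer ELSE → other
acct=V35: country='DE' → outer ELSE → other
acct=V36: country='MX' → outer ELSE → other
acct=V37: country='FR' → outer ELSE → other
acct=V38: country='UK' → inner[balance >= -489] → P
acct=V48: country='CA' → outer ELSE → other
acct=V56: country='FR' → outer ELSE → other
acct=V70: country='FR' → outer ELSE → other
acct=V73: country='UK' → inner[balance >= 12859] → J
acct=V91: country='CA' → outer ELSE → other
acct=V92: country='BR' → outer ELSE → other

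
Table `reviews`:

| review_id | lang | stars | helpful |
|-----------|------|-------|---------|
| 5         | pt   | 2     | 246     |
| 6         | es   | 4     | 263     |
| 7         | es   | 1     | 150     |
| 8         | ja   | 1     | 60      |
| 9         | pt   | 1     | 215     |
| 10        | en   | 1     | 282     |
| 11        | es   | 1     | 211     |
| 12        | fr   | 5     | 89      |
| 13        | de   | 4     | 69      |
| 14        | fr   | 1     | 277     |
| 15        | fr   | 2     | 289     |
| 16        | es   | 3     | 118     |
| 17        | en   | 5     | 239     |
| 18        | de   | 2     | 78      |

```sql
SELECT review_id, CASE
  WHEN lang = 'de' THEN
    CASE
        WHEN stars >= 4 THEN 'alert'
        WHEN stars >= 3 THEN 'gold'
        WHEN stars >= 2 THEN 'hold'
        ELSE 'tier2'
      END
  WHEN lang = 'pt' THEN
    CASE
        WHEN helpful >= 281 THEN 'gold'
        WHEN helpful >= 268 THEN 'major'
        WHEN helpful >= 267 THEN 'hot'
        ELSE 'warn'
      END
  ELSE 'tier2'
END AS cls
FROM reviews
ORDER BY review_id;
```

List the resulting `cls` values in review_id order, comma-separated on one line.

warn, tier2, tier2, tier2, warn, tier2, tier2, tier2, alert, tier2, tier2, tier2, tier2, hold

review_id=5: lang='pt' → inner[ELSE] → warn
review_id=6: lang='es' → outer ELSE → tier2
review_id=7: lang='es' → outer ELSE → tier2
review_id=8: lang='ja' → outer ELSE → tier2
review_id=9: lang='pt' → inner[ELSE] → warn
review_id=10: lang='en' → outer ELSE → tier2
review_id=11: lang='es' → outer ELSE → tier2
review_id=12: lang='fr' → outer ELSE → tier2
review_id=13: lang='de' → inner[stars >= 4] → alert
review_id=14: lang='fr' → outer ELSE → tier2
review_id=15: lang='fr' → outer ELSE → tier2
review_id=16: lang='es' → outer ELSE → tier2
review_id=17: lang='en' → outer ELSE → tier2
review_id=18: lang='de' → inner[stars >= 2] → hold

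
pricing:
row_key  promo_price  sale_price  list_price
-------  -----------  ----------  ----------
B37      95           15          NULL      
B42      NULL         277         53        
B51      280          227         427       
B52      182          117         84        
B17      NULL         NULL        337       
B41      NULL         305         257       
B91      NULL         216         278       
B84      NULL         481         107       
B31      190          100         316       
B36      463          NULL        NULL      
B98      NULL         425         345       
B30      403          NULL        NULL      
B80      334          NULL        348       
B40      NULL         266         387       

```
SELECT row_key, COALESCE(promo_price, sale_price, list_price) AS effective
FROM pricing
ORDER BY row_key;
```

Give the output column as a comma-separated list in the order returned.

row_key=B17: promo_price=NULL, sale_price=NULL, list_price=337 → 337
row_key=B30: promo_price=403 → 403
row_key=B31: promo_price=190 → 190
row_key=B36: promo_price=463 → 463
row_key=B37: promo_price=95 → 95
row_key=B40: promo_price=NULL, sale_price=266 → 266
row_key=B41: promo_price=NULL, sale_price=305 → 305
row_key=B42: promo_price=NULL, sale_price=277 → 277
row_key=B51: promo_price=280 → 280
row_key=B52: promo_price=182 → 182
row_key=B80: promo_price=334 → 334
row_key=B84: promo_price=NULL, sale_price=481 → 481
row_key=B91: promo_price=NULL, sale_price=216 → 216
row_key=B98: promo_price=NULL, sale_price=425 → 425

337, 403, 190, 463, 95, 266, 305, 277, 280, 182, 334, 481, 216, 425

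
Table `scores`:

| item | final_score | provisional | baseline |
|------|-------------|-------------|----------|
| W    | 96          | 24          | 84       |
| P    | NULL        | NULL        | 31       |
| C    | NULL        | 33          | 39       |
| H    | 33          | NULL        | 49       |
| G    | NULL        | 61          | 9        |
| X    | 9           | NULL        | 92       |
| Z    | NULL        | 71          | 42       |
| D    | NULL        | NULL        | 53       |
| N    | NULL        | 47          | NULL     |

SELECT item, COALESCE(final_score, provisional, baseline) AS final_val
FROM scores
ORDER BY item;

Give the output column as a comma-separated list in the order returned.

item=C: final_score=NULL, provisional=33 → 33
item=D: final_score=NULL, provisional=NULL, baseline=53 → 53
item=G: final_score=NULL, provisional=61 → 61
item=H: final_score=33 → 33
item=N: final_score=NULL, provisional=47 → 47
item=P: final_score=NULL, provisional=NULL, baseline=31 → 31
item=W: final_score=96 → 96
item=X: final_score=9 → 9
item=Z: final_score=NULL, provisional=71 → 71

33, 53, 61, 33, 47, 31, 96, 9, 71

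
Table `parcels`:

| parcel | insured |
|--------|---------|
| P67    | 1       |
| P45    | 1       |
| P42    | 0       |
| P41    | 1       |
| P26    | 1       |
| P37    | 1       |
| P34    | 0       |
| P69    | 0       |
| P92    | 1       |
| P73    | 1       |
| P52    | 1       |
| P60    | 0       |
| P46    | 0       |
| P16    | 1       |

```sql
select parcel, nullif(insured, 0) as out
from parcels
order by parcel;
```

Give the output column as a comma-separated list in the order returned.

1, 1, NULL, 1, 1, NULL, 1, NULL, 1, NULL, 1, NULL, 1, 1

parcel=P16: insured=1 vs 0: differ → 1
parcel=P26: insured=1 vs 0: differ → 1
parcel=P34: insured=0 vs 0: equal → NULL
parcel=P37: insured=1 vs 0: differ → 1
parcel=P41: insured=1 vs 0: differ → 1
parcel=P42: insured=0 vs 0: equal → NULL
parcel=P45: insured=1 vs 0: differ → 1
parcel=P46: insured=0 vs 0: equal → NULL
parcel=P52: insured=1 vs 0: differ → 1
parcel=P60: insured=0 vs 0: equal → NULL
parcel=P67: insured=1 vs 0: differ → 1
parcel=P69: insured=0 vs 0: equal → NULL
parcel=P73: insured=1 vs 0: differ → 1
parcel=P92: insured=1 vs 0: differ → 1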